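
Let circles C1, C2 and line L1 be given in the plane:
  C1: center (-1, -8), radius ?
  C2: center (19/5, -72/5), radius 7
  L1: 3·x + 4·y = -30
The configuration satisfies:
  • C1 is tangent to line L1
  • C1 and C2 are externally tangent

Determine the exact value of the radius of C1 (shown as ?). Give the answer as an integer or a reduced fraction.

1

1. [C1‖L1]  r_C1² − 1 = 0  ⇒  r_C1 = 1 (r>0 drops 1)
2. [ext C1·C2]  r_C1² + 14r_C1 − 15 = 0  ⇒  r_C1 = 1 (r>0 drops 1)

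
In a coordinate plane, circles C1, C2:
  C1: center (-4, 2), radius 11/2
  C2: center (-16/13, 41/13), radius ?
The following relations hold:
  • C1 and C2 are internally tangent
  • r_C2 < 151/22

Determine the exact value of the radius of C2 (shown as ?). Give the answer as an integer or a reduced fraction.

1. [int C1,C2]  r_C2² − 11r_C2 + 85/4 = 0  ⇒  r_C2 = 5/2 or 17/2
2. given r_C2 < 151/22: keep 5/2

5/2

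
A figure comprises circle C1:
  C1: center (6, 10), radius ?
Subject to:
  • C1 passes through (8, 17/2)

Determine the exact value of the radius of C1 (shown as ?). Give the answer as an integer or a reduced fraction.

1. [C1∋P]  r_C1² − 25/4 = 0  ⇒  r_C1 = 5/2 (r>0 drops 1)

5/2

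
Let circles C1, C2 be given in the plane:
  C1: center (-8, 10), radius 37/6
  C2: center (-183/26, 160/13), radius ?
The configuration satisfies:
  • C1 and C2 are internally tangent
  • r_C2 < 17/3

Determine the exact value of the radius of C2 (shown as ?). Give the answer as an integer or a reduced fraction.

11/3

1. [int C1,C2]  r_C2² − (37/3)r_C2 + 286/9 = 0  ⇒  r_C2 = 11/3 or 26/3
2. given r_C2 < 17/3: keep 11/3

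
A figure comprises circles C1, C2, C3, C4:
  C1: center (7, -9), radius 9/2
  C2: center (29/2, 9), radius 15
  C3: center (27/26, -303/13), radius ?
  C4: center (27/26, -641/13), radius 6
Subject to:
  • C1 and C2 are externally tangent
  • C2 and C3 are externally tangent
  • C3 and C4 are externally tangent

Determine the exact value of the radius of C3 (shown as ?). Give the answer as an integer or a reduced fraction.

20

1. [ext C2·C3]  r_C3² + 30r_C3 − 1000 = 0  ⇒  r_C3 = 20 (r>0 drops 1)
2. [ext C3·C4]  r_C3² + 12r_C3 − 640 = 0  ⇒  r_C3 = 20 (r>0 drops 1)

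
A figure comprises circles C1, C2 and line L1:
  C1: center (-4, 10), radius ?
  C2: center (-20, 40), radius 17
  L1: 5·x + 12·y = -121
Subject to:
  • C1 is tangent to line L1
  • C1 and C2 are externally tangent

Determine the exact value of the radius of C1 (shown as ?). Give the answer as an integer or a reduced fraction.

17

1. [C1‖L1]  r_C1² − 289 = 0  ⇒  r_C1 = 17 (r>0 drops 1)
2. [ext C1·C2]  r_C1² + 34r_C1 − 867 = 0  ⇒  r_C1 = 17 (r>0 drops 1)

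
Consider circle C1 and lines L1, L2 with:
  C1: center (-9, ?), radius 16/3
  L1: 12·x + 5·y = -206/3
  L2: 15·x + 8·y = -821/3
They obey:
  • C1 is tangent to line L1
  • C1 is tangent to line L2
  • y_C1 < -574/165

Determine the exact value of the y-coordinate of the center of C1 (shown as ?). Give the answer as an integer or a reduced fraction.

-6

1. [C1‖L1]  y_C1² − (236/15)y_C1 − 652/5 = 0  ⇒  y_C1 = -6 or 326/15
2. [C1‖L2]  y_C1² + (104/3)y_C1 + 172 = 0  ⇒  y_C1 = -86/3 or -6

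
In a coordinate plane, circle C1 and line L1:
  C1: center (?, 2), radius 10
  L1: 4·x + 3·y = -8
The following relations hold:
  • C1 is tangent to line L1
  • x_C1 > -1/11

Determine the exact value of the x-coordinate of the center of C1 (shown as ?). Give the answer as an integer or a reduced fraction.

9

1. [C1‖L1]  x_C1² + 7x_C1 − 144 = 0  ⇒  x_C1 = -16 or 9
2. given x_C1 > -1/11: keep 9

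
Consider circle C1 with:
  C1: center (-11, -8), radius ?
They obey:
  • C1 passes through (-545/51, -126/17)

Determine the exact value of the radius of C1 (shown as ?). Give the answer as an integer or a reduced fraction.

1. [C1∋P]  r_C1² − 4/9 = 0  ⇒  r_C1 = 2/3 (r>0 drops 1)

2/3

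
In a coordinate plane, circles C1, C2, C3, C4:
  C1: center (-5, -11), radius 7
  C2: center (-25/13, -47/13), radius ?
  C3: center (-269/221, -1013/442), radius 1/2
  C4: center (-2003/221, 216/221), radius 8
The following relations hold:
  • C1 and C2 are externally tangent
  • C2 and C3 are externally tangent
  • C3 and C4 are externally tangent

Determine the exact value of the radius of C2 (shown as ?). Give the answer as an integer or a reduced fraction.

1

1. [ext C1·C2]  r_C2² + 14r_C2 − 15 = 0  ⇒  r_C2 = 1 (r>0 drops 1)
2. [ext C2·C3]  r_C2² + 1r_C2 − 2 = 0  ⇒  r_C2 = 1 (r>0 drops 1)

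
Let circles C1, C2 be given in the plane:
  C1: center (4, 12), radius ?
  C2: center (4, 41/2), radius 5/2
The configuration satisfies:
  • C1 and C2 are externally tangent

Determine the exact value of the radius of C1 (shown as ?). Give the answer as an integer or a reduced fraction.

1. [ext C1·C2]  r_C1² + 5r_C1 − 66 = 0  ⇒  r_C1 = 6 (r>0 drops 1)

6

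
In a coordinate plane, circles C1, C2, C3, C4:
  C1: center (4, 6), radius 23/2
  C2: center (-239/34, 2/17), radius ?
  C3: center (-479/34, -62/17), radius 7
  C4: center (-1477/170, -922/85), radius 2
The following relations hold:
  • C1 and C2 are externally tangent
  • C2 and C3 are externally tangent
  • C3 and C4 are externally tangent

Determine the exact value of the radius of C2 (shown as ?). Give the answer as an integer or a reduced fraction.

1

1. [ext C1·C2]  r_C2² + 23r_C2 − 24 = 0  ⇒  r_C2 = 1 (r>0 drops 1)
2. [ext C2·C3]  r_C2² + 14r_C2 − 15 = 0  ⇒  r_C2 = 1 (r>0 drops 1)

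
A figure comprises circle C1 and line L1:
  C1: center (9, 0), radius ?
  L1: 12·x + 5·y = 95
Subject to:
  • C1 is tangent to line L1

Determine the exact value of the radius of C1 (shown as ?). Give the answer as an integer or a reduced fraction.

1. [C1‖L1]  r_C1² − 1 = 0  ⇒  r_C1 = 1 (r>0 drops 1)

1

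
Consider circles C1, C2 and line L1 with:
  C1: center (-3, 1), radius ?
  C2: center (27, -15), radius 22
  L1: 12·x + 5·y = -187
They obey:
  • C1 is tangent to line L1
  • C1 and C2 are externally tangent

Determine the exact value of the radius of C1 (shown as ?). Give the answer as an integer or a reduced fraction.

1. [C1‖L1]  r_C1² − 144 = 0  ⇒  r_C1 = 12 (r>0 drops 1)
2. [ext C1·C2]  r_C1² + 44r_C1 − 672 = 0  ⇒  r_C1 = 12 (r>0 drops 1)

12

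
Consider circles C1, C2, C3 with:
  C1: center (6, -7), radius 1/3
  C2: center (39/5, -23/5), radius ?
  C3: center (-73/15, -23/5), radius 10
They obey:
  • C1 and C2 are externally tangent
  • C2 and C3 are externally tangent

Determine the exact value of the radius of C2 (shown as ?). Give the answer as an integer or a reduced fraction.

1. [ext C1·C2]  r_C2² + (2/3)r_C2 − 80/9 = 0  ⇒  r_C2 = 8/3 (r>0 drops 1)
2. [ext C2·C3]  r_C2² + 20r_C2 − 544/9 = 0  ⇒  r_C2 = 8/3 (r>0 drops 1)

8/3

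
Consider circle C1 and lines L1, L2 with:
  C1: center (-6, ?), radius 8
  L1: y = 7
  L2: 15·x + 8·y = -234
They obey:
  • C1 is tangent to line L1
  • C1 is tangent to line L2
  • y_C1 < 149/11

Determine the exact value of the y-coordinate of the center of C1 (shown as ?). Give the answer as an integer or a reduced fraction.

-1

1. [C1‖L1]  y_C1² − 14y_C1 − 15 = 0  ⇒  y_C1 = -1 or 15
2. [C1‖L2]  y_C1² + 36y_C1 + 35 = 0  ⇒  y_C1 = -35 or -1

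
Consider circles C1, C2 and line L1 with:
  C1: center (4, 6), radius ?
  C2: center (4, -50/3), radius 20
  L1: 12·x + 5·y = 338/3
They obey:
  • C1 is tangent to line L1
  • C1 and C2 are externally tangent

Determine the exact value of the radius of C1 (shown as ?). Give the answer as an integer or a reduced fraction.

1. [C1‖L1]  r_C1² − 64/9 = 0  ⇒  r_C1 = 8/3 (r>0 drops 1)
2. [ext C1·C2]  r_C1² + 40r_C1 − 1024/9 = 0  ⇒  r_C1 = 8/3 (r>0 drops 1)

8/3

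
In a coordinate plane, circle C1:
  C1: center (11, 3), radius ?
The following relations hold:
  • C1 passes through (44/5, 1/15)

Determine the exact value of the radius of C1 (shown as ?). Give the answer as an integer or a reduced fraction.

1. [C1∋P]  r_C1² − 121/9 = 0  ⇒  r_C1 = 11/3 (r>0 drops 1)

11/3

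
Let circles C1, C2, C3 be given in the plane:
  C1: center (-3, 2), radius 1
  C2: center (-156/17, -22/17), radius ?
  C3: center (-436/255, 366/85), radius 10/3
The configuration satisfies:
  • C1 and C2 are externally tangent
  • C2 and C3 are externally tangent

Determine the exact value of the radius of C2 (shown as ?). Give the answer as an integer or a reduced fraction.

1. [ext C1·C2]  r_C2² + 2r_C2 − 48 = 0  ⇒  r_C2 = 6 (r>0 drops 1)
2. [ext C2·C3]  r_C2² + (20/3)r_C2 − 76 = 0  ⇒  r_C2 = 6 (r>0 drops 1)

6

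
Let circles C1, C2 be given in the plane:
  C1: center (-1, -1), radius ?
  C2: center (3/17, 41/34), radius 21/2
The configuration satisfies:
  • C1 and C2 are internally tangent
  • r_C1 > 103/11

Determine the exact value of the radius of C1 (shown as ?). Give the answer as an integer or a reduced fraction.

1. [int C1,C2]  r_C1² − 21r_C1 + 104 = 0  ⇒  r_C1 = 8 or 13
2. given r_C1 > 103/11: keep 13

13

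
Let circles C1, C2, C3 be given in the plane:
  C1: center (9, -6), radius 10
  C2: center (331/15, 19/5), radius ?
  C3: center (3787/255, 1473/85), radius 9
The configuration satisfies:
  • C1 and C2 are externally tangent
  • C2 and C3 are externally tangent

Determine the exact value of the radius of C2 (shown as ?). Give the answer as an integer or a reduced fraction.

19/3

1. [ext C1·C2]  r_C2² + 20r_C2 − 1501/9 = 0  ⇒  r_C2 = 19/3 (r>0 drops 1)
2. [ext C2·C3]  r_C2² + 18r_C2 − 1387/9 = 0  ⇒  r_C2 = 19/3 (r>0 drops 1)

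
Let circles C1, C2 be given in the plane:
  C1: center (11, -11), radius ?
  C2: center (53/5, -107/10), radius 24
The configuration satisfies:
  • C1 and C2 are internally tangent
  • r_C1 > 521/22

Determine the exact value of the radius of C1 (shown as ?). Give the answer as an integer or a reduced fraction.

1. [int C1,C2]  r_C1² − 48r_C1 + 2303/4 = 0  ⇒  r_C1 = 47/2 or 49/2
2. given r_C1 > 521/22: keep 49/2

49/2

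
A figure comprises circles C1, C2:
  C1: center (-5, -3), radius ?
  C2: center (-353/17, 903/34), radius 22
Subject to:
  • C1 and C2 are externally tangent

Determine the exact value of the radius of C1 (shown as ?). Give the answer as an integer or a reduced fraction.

23/2

1. [ext C1·C2]  r_C1² + 44r_C1 − 2553/4 = 0  ⇒  r_C1 = 23/2 (r>0 drops 1)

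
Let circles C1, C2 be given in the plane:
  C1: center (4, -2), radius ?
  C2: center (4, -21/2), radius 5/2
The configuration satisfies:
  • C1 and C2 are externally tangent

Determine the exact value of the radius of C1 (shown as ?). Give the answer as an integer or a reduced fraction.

6

1. [ext C1·C2]  r_C1² + 5r_C1 − 66 = 0  ⇒  r_C1 = 6 (r>0 drops 1)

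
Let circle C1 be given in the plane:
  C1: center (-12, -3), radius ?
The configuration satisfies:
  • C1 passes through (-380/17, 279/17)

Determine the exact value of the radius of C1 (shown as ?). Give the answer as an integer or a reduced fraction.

22

1. [C1∋P]  r_C1² − 484 = 0  ⇒  r_C1 = 22 (r>0 drops 1)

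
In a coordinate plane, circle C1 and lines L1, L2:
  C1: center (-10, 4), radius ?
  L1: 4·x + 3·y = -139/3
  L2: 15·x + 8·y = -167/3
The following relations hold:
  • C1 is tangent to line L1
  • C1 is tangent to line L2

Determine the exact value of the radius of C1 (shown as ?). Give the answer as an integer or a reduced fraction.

1. [C1‖L1]  r_C1² − 121/9 = 0  ⇒  r_C1 = 11/3 (r>0 drops 1)
2. [C1‖L2]  r_C1² − 121/9 = 0  ⇒  r_C1 = 11/3 (r>0 drops 1)

11/3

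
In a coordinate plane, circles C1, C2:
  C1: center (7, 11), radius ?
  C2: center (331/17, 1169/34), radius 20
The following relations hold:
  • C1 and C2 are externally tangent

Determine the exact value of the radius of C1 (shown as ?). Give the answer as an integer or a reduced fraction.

1. [ext C1·C2]  r_C1² + 40r_C1 − 1209/4 = 0  ⇒  r_C1 = 13/2 (r>0 drops 1)

13/2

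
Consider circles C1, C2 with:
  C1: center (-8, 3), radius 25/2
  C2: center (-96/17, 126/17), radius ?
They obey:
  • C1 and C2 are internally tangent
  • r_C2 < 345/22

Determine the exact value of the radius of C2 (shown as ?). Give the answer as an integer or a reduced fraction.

15/2

1. [int C1,C2]  r_C2² − 25r_C2 + 525/4 = 0  ⇒  r_C2 = 15/2 or 35/2
2. given r_C2 < 345/22: keep 15/2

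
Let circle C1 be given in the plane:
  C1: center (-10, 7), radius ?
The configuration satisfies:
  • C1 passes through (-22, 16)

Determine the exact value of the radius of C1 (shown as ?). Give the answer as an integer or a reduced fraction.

15

1. [C1∋P]  r_C1² − 225 = 0  ⇒  r_C1 = 15 (r>0 drops 1)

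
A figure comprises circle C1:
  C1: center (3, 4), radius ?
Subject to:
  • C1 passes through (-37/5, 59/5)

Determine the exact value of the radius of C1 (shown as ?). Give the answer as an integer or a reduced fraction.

13

1. [C1∋P]  r_C1² − 169 = 0  ⇒  r_C1 = 13 (r>0 drops 1)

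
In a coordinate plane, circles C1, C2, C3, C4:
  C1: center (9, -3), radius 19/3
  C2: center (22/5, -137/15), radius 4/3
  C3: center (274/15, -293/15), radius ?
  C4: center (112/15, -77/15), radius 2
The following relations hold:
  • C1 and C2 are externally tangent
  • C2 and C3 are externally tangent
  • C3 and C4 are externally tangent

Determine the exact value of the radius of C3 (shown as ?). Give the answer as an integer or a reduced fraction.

16

1. [ext C2·C3]  r_C3² + (8/3)r_C3 − 896/3 = 0  ⇒  r_C3 = 16 (r>0 drops 1)
2. [ext C3·C4]  r_C3² + 4r_C3 − 320 = 0  ⇒  r_C3 = 16 (r>0 drops 1)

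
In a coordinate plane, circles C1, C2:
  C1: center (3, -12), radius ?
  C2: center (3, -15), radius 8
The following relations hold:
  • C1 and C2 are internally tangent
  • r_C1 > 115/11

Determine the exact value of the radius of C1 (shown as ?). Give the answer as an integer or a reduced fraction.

11

1. [int C1,C2]  r_C1² − 16r_C1 + 55 = 0  ⇒  r_C1 = 5 or 11
2. given r_C1 > 115/11: keep 11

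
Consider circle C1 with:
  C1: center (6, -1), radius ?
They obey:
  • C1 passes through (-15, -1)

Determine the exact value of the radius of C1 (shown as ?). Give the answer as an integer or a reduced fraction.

1. [C1∋P]  r_C1² − 441 = 0  ⇒  r_C1 = 21 (r>0 drops 1)

21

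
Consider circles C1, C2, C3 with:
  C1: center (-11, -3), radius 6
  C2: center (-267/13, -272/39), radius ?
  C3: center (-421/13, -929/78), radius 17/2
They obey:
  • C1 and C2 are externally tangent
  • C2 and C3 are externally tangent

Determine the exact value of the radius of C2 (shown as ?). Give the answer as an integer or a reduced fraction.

13/3

1. [ext C1·C2]  r_C2² + 12r_C2 − 637/9 = 0  ⇒  r_C2 = 13/3 (r>0 drops 1)
2. [ext C2·C3]  r_C2² + 17r_C2 − 832/9 = 0  ⇒  r_C2 = 13/3 (r>0 drops 1)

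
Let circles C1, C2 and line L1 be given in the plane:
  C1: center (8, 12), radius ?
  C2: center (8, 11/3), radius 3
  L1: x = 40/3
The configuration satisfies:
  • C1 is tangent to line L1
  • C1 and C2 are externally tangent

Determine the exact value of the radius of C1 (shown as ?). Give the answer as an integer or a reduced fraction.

1. [C1‖L1]  r_C1² − 256/9 = 0  ⇒  r_C1 = 16/3 (r>0 drops 1)
2. [ext C1·C2]  r_C1² + 6r_C1 − 544/9 = 0  ⇒  r_C1 = 16/3 (r>0 drops 1)

16/3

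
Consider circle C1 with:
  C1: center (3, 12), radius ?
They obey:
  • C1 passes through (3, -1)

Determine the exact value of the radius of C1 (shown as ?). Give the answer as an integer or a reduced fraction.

1. [C1∋P]  r_C1² − 169 = 0  ⇒  r_C1 = 13 (r>0 drops 1)

13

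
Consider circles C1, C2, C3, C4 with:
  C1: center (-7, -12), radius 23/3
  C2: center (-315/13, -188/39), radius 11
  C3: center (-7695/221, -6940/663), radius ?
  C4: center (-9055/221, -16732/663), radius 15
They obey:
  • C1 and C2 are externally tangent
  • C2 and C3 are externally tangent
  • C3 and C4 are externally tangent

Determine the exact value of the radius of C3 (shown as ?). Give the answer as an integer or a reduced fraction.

1

1. [ext C2·C3]  r_C3² + 22r_C3 − 23 = 0  ⇒  r_C3 = 1 (r>0 drops 1)
2. [ext C3·C4]  r_C3² + 30r_C3 − 31 = 0  ⇒  r_C3 = 1 (r>0 drops 1)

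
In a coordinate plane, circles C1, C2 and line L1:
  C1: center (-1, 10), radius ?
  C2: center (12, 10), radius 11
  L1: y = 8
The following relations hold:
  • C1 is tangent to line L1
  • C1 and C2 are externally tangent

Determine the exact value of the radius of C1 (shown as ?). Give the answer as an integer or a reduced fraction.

1. [C1‖L1]  r_C1² − 4 = 0  ⇒  r_C1 = 2 (r>0 drops 1)
2. [ext C1·C2]  r_C1² + 22r_C1 − 48 = 0  ⇒  r_C1 = 2 (r>0 drops 1)

2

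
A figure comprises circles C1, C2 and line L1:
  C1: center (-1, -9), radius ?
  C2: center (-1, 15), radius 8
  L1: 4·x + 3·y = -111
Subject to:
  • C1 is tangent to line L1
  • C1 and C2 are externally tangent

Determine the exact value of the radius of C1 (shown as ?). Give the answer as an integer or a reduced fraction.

1. [C1‖L1]  r_C1² − 256 = 0  ⇒  r_C1 = 16 (r>0 drops 1)
2. [ext C1·C2]  r_C1² + 16r_C1 − 512 = 0  ⇒  r_C1 = 16 (r>0 drops 1)

16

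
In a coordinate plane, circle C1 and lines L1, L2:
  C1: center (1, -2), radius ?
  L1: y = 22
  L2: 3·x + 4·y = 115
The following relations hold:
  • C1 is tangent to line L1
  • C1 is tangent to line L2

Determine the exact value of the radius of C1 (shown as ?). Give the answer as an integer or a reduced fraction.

1. [C1‖L1]  r_C1² − 576 = 0  ⇒  r_C1 = 24 (r>0 drops 1)
2. [C1‖L2]  r_C1² − 576 = 0  ⇒  r_C1 = 24 (r>0 drops 1)

24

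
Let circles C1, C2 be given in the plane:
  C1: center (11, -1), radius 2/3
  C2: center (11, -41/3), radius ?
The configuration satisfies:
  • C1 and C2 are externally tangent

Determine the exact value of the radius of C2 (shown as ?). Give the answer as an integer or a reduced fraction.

1. [ext C1·C2]  r_C2² + (4/3)r_C2 − 160 = 0  ⇒  r_C2 = 12 (r>0 drops 1)

12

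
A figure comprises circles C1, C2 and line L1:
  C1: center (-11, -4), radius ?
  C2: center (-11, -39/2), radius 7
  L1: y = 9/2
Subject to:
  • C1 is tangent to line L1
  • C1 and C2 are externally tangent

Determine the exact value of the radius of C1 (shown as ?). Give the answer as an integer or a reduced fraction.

1. [C1‖L1]  r_C1² − 289/4 = 0  ⇒  r_C1 = 17/2 (r>0 drops 1)
2. [ext C1·C2]  r_C1² + 14r_C1 − 765/4 = 0  ⇒  r_C1 = 17/2 (r>0 drops 1)

17/2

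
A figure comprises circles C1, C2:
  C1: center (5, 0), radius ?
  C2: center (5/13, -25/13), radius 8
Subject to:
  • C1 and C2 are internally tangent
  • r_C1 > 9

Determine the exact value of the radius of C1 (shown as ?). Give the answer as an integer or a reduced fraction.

1. [int C1,C2]  r_C1² − 16r_C1 + 39 = 0  ⇒  r_C1 = 3 or 13
2. given r_C1 > 9: keep 13

13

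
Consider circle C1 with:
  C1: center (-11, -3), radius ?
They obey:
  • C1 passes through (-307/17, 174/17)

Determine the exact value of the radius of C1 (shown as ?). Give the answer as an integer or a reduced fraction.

15

1. [C1∋P]  r_C1² − 225 = 0  ⇒  r_C1 = 15 (r>0 drops 1)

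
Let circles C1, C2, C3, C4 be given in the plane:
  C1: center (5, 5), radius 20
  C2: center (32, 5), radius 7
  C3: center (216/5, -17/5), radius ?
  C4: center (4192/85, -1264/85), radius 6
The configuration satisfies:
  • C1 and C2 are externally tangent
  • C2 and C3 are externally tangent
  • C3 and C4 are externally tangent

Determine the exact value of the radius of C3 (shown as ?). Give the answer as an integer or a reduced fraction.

1. [ext C2·C3]  r_C3² + 14r_C3 − 147 = 0  ⇒  r_C3 = 7 (r>0 drops 1)
2. [ext C3·C4]  r_C3² + 12r_C3 − 133 = 0  ⇒  r_C3 = 7 (r>0 drops 1)

7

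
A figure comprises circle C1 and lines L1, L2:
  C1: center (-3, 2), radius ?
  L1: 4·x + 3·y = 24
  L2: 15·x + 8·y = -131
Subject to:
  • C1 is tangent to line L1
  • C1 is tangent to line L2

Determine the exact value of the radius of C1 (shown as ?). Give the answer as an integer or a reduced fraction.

6

1. [C1‖L1]  r_C1² − 36 = 0  ⇒  r_C1 = 6 (r>0 drops 1)
2. [C1‖L2]  r_C1² − 36 = 0  ⇒  r_C1 = 6 (r>0 drops 1)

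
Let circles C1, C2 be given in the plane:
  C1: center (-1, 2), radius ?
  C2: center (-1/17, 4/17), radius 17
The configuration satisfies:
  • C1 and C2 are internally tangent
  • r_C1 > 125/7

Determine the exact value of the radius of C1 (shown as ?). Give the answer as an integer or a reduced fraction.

19

1. [int C1,C2]  r_C1² − 34r_C1 + 285 = 0  ⇒  r_C1 = 15 or 19
2. given r_C1 > 125/7: keep 19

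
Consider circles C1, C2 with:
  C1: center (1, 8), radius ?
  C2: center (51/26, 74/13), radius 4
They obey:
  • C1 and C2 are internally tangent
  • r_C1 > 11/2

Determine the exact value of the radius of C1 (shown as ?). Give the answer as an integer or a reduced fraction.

1. [int C1,C2]  r_C1² − 8r_C1 + 39/4 = 0  ⇒  r_C1 = 3/2 or 13/2
2. given r_C1 > 11/2: keep 13/2

13/2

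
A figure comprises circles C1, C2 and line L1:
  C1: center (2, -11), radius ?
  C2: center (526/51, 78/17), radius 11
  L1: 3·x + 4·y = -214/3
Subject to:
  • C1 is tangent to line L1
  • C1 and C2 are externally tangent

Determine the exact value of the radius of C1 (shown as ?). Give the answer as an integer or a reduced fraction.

20/3

1. [C1‖L1]  r_C1² − 400/9 = 0  ⇒  r_C1 = 20/3 (r>0 drops 1)
2. [ext C1·C2]  r_C1² + 22r_C1 − 1720/9 = 0  ⇒  r_C1 = 20/3 (r>0 drops 1)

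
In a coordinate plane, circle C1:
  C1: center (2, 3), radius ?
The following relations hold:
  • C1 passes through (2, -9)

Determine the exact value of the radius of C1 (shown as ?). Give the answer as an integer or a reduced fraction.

1. [C1∋P]  r_C1² − 144 = 0  ⇒  r_C1 = 12 (r>0 drops 1)

12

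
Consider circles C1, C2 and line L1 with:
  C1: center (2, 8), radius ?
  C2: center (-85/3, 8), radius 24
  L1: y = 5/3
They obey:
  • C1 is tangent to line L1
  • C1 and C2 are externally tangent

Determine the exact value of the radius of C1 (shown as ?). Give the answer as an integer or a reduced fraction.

19/3

1. [C1‖L1]  r_C1² − 361/9 = 0  ⇒  r_C1 = 19/3 (r>0 drops 1)
2. [ext C1·C2]  r_C1² + 48r_C1 − 3097/9 = 0  ⇒  r_C1 = 19/3 (r>0 drops 1)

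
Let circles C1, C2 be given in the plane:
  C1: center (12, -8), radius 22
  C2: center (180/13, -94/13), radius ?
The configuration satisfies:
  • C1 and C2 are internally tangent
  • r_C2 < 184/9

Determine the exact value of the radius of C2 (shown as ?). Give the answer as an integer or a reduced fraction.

20

1. [int C1,C2]  r_C2² − 44r_C2 + 480 = 0  ⇒  r_C2 = 20 or 24
2. given r_C2 < 184/9: keep 20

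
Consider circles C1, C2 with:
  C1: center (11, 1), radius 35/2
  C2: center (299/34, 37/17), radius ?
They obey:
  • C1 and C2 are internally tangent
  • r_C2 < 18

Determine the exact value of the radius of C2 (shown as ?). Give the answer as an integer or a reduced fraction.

1. [int C1,C2]  r_C2² − 35r_C2 + 300 = 0  ⇒  r_C2 = 15 or 20
2. given r_C2 < 18: keep 15

15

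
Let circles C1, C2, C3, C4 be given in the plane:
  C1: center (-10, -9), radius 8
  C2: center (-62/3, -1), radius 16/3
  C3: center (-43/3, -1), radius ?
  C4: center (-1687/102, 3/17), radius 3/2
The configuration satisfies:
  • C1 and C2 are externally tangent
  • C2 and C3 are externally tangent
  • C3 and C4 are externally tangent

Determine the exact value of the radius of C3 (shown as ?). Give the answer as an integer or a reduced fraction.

1. [ext C2·C3]  r_C3² + (32/3)r_C3 − 35/3 = 0  ⇒  r_C3 = 1 (r>0 drops 1)
2. [ext C3·C4]  r_C3² + 3r_C3 − 4 = 0  ⇒  r_C3 = 1 (r>0 drops 1)

1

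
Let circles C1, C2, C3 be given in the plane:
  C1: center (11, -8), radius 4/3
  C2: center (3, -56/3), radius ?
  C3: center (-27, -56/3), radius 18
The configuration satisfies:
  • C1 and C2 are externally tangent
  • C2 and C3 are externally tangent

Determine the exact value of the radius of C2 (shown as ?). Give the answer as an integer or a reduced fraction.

1. [ext C1·C2]  r_C2² + (8/3)r_C2 − 176 = 0  ⇒  r_C2 = 12 (r>0 drops 1)
2. [ext C2·C3]  r_C2² + 36r_C2 − 576 = 0  ⇒  r_C2 = 12 (r>0 drops 1)

12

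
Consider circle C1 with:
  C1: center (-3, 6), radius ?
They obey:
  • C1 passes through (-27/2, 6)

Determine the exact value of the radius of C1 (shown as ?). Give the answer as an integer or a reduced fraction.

21/2

1. [C1∋P]  r_C1² − 441/4 = 0  ⇒  r_C1 = 21/2 (r>0 drops 1)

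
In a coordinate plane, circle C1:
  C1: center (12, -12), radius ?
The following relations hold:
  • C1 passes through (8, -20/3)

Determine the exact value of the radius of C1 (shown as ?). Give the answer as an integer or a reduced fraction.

20/3

1. [C1∋P]  r_C1² − 400/9 = 0  ⇒  r_C1 = 20/3 (r>0 drops 1)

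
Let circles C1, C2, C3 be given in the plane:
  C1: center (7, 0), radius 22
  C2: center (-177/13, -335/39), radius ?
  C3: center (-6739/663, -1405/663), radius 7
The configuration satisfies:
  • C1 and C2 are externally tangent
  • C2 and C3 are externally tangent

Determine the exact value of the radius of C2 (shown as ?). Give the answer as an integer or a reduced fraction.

1. [ext C1·C2]  r_C2² + 44r_C2 − 133/9 = 0  ⇒  r_C2 = 1/3 (r>0 drops 1)
2. [ext C2·C3]  r_C2² + 14r_C2 − 43/9 = 0  ⇒  r_C2 = 1/3 (r>0 drops 1)

1/3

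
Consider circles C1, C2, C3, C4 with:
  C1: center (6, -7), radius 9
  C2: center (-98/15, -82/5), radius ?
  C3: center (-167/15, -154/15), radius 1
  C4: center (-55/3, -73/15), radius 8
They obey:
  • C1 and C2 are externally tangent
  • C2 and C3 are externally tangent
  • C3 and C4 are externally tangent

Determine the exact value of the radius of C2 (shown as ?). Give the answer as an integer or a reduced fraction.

1. [ext C1·C2]  r_C2² + 18r_C2 − 1480/9 = 0  ⇒  r_C2 = 20/3 (r>0 drops 1)
2. [ext C2·C3]  r_C2² + 2r_C2 − 520/9 = 0  ⇒  r_C2 = 20/3 (r>0 drops 1)

20/3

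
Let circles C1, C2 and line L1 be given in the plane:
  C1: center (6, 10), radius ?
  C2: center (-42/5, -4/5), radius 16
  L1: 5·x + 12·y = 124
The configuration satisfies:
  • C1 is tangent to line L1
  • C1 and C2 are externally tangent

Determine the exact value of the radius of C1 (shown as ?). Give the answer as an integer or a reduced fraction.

1. [C1‖L1]  r_C1² − 4 = 0  ⇒  r_C1 = 2 (r>0 drops 1)
2. [ext C1·C2]  r_C1² + 32r_C1 − 68 = 0  ⇒  r_C1 = 2 (r>0 drops 1)

2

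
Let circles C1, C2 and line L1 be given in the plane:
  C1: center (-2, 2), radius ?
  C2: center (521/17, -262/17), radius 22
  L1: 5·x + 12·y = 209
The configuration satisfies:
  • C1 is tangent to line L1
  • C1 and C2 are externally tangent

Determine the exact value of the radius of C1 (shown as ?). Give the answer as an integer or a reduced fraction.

1. [C1‖L1]  r_C1² − 225 = 0  ⇒  r_C1 = 15 (r>0 drops 1)
2. [ext C1·C2]  r_C1² + 44r_C1 − 885 = 0  ⇒  r_C1 = 15 (r>0 drops 1)

15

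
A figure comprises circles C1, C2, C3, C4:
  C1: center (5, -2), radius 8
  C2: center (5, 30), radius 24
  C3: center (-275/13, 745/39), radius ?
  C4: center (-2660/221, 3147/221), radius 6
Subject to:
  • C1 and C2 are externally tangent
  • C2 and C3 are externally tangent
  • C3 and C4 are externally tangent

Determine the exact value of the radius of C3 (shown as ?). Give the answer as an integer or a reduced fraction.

13/3

1. [ext C2·C3]  r_C3² + 48r_C3 − 2041/9 = 0  ⇒  r_C3 = 13/3 (r>0 drops 1)
2. [ext C3·C4]  r_C3² + 12r_C3 − 637/9 = 0  ⇒  r_C3 = 13/3 (r>0 drops 1)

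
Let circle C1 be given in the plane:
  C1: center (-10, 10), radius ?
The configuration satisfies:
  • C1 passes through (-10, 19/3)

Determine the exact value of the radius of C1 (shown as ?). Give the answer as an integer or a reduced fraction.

1. [C1∋P]  r_C1² − 121/9 = 0  ⇒  r_C1 = 11/3 (r>0 drops 1)

11/3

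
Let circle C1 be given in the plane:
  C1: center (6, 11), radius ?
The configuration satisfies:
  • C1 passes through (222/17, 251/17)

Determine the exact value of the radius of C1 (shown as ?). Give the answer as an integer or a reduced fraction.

1. [C1∋P]  r_C1² − 64 = 0  ⇒  r_C1 = 8 (r>0 drops 1)

8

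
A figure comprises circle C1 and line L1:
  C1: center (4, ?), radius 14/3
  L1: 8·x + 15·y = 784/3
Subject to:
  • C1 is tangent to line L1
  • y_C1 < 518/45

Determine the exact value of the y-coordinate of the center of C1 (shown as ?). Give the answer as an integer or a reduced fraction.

10

1. [C1‖L1]  y_C1² − (1376/45)y_C1 + 1852/9 = 0  ⇒  y_C1 = 10 or 926/45
2. given y_C1 < 518/45: keep 10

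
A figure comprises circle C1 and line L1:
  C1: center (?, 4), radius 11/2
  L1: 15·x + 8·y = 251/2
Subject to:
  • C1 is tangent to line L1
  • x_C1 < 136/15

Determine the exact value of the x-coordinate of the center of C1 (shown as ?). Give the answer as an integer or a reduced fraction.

1. [C1‖L1]  x_C1² − (187/15)x_C1 = 0  ⇒  x_C1 = 0 or 187/15
2. given x_C1 < 136/15: keep 0

0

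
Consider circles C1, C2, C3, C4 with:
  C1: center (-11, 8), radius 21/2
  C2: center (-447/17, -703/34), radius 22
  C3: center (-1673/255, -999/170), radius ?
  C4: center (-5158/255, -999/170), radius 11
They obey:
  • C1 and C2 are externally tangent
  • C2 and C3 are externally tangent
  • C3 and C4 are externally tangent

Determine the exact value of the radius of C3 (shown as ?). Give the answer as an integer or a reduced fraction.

8/3

1. [ext C2·C3]  r_C3² + 44r_C3 − 1120/9 = 0  ⇒  r_C3 = 8/3 (r>0 drops 1)
2. [ext C3·C4]  r_C3² + 22r_C3 − 592/9 = 0  ⇒  r_C3 = 8/3 (r>0 drops 1)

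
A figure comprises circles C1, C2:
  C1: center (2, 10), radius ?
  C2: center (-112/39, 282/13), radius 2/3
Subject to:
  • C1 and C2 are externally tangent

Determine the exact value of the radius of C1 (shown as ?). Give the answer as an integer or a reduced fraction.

12

1. [ext C1·C2]  r_C1² + (4/3)r_C1 − 160 = 0  ⇒  r_C1 = 12 (r>0 drops 1)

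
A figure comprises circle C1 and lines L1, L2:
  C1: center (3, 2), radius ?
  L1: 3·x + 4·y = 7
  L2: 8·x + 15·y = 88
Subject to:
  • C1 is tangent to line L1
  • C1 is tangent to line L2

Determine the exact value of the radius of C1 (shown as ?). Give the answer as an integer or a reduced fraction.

2

1. [C1‖L1]  r_C1² − 4 = 0  ⇒  r_C1 = 2 (r>0 drops 1)
2. [C1‖L2]  r_C1² − 4 = 0  ⇒  r_C1 = 2 (r>0 drops 1)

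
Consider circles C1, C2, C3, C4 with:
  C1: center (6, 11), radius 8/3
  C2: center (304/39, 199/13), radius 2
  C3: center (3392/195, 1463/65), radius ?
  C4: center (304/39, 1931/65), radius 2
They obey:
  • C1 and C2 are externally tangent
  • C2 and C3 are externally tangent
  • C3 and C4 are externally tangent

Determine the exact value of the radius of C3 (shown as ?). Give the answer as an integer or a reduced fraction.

1. [ext C2·C3]  r_C3² + 4r_C3 − 140 = 0  ⇒  r_C3 = 10 (r>0 drops 1)
2. [ext C3·C4]  r_C3² + 4r_C3 − 140 = 0  ⇒  r_C3 = 10 (r>0 drops 1)

10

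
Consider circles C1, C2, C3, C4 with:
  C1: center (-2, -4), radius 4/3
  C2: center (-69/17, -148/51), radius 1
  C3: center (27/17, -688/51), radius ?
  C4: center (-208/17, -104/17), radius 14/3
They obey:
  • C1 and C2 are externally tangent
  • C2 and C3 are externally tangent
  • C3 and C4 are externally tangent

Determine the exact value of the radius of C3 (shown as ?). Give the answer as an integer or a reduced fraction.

1. [ext C2·C3]  r_C3² + 2r_C3 − 143 = 0  ⇒  r_C3 = 11 (r>0 drops 1)
2. [ext C3·C4]  r_C3² + (28/3)r_C3 − 671/3 = 0  ⇒  r_C3 = 11 (r>0 drops 1)

11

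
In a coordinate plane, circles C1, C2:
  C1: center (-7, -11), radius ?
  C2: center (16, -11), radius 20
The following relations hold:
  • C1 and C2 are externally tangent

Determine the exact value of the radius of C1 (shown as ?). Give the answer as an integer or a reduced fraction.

3

1. [ext C1·C2]  r_C1² + 40r_C1 − 129 = 0  ⇒  r_C1 = 3 (r>0 drops 1)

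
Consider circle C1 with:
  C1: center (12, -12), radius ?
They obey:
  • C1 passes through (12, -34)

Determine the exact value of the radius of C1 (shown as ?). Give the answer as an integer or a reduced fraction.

1. [C1∋P]  r_C1² − 484 = 0  ⇒  r_C1 = 22 (r>0 drops 1)

22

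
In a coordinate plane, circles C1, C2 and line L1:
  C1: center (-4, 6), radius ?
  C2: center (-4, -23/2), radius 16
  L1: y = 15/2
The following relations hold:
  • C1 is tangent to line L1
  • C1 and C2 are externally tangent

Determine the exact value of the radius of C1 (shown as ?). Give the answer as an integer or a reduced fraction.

3/2

1. [C1‖L1]  r_C1² − 9/4 = 0  ⇒  r_C1 = 3/2 (r>0 drops 1)
2. [ext C1·C2]  r_C1² + 32r_C1 − 201/4 = 0  ⇒  r_C1 = 3/2 (r>0 drops 1)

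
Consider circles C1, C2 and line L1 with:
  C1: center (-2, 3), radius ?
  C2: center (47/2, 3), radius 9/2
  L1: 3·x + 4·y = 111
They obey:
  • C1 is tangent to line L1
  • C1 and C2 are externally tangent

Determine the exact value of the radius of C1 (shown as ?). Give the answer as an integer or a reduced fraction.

1. [C1‖L1]  r_C1² − 441 = 0  ⇒  r_C1 = 21 (r>0 drops 1)
2. [ext C1·C2]  r_C1² + 9r_C1 − 630 = 0  ⇒  r_C1 = 21 (r>0 drops 1)

21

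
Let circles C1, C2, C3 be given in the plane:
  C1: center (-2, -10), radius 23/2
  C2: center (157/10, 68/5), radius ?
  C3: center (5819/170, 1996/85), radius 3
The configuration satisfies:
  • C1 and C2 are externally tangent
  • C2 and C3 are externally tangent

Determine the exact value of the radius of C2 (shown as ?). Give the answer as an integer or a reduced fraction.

1. [ext C1·C2]  r_C2² + 23r_C2 − 738 = 0  ⇒  r_C2 = 18 (r>0 drops 1)
2. [ext C2·C3]  r_C2² + 6r_C2 − 432 = 0  ⇒  r_C2 = 18 (r>0 drops 1)

18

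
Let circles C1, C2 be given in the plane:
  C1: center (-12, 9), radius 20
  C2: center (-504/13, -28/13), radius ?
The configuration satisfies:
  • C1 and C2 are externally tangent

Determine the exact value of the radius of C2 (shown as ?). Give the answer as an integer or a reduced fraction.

1. [ext C1·C2]  r_C2² + 40r_C2 − 441 = 0  ⇒  r_C2 = 9 (r>0 drops 1)

9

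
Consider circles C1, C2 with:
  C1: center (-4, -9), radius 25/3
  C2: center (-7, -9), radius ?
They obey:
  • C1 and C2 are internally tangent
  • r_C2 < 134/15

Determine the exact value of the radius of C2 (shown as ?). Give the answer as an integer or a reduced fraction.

1. [int C1,C2]  r_C2² − (50/3)r_C2 + 544/9 = 0  ⇒  r_C2 = 16/3 or 34/3
2. given r_C2 < 134/15: keep 16/3

16/3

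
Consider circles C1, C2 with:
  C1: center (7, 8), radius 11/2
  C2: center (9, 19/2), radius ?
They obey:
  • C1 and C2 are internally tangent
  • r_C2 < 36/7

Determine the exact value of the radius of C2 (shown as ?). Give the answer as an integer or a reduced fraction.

3

1. [int C1,C2]  r_C2² − 11r_C2 + 24 = 0  ⇒  r_C2 = 3 or 8
2. given r_C2 < 36/7: keep 3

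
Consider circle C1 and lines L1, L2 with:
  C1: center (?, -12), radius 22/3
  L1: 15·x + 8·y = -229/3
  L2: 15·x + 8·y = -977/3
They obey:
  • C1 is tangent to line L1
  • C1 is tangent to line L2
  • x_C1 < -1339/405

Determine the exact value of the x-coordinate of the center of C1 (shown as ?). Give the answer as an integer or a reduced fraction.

-7

1. [C1‖L1]  x_C1² − (118/45)x_C1 − 3031/45 = 0  ⇒  x_C1 = -7 or 433/45
2. [C1‖L2]  x_C1² + (1378/45)x_C1 + 7441/45 = 0  ⇒  x_C1 = -1063/45 or -7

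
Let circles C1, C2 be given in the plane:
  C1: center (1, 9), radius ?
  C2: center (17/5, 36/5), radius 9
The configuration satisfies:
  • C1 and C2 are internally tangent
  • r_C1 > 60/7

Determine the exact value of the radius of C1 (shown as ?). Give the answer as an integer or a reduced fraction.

12

1. [int C1,C2]  r_C1² − 18r_C1 + 72 = 0  ⇒  r_C1 = 6 or 12
2. given r_C1 > 60/7: keep 12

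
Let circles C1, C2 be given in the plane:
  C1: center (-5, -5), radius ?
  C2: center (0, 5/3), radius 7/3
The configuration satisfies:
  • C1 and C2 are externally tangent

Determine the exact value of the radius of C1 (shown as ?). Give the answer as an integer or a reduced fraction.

6

1. [ext C1·C2]  r_C1² + (14/3)r_C1 − 64 = 0  ⇒  r_C1 = 6 (r>0 drops 1)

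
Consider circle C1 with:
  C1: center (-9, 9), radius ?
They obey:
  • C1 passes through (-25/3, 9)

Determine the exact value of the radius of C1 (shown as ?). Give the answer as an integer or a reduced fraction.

2/3

1. [C1∋P]  r_C1² − 4/9 = 0  ⇒  r_C1 = 2/3 (r>0 drops 1)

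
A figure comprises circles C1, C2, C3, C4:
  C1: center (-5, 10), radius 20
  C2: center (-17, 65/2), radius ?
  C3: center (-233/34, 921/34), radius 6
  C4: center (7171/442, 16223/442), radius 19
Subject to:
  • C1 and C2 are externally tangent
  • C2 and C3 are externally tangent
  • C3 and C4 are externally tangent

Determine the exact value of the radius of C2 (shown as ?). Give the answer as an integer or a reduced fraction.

11/2

1. [ext C1·C2]  r_C2² + 40r_C2 − 1001/4 = 0  ⇒  r_C2 = 11/2 (r>0 drops 1)
2. [ext C2·C3]  r_C2² + 12r_C2 − 385/4 = 0  ⇒  r_C2 = 11/2 (r>0 drops 1)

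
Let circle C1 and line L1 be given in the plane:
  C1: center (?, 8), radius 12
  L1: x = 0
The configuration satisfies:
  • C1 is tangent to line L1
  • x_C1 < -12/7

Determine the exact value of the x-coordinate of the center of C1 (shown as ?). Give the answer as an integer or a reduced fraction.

-12

1. [C1‖L1]  x_C1² − 144 = 0  ⇒  x_C1 = -12 or 12
2. given x_C1 < -12/7: keep -12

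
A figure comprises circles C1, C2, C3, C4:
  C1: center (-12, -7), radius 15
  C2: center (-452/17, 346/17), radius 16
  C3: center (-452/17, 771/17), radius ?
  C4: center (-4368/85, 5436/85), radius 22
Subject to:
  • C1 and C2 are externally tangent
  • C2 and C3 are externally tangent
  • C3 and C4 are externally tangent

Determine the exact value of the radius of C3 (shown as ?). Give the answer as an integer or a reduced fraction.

1. [ext C2·C3]  r_C3² + 32r_C3 − 369 = 0  ⇒  r_C3 = 9 (r>0 drops 1)
2. [ext C3·C4]  r_C3² + 44r_C3 − 477 = 0  ⇒  r_C3 = 9 (r>0 drops 1)

9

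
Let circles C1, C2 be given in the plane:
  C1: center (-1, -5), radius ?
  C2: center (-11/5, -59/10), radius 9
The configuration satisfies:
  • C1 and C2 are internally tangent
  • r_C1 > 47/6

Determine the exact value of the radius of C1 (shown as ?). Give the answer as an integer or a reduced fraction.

21/2

1. [int C1,C2]  r_C1² − 18r_C1 + 315/4 = 0  ⇒  r_C1 = 15/2 or 21/2
2. given r_C1 > 47/6: keep 21/2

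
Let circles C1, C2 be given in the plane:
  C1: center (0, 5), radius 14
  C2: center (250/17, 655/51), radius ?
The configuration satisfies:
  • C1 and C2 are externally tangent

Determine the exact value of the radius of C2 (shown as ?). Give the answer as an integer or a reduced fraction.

1. [ext C1·C2]  r_C2² + 28r_C2 − 736/9 = 0  ⇒  r_C2 = 8/3 (r>0 drops 1)

8/3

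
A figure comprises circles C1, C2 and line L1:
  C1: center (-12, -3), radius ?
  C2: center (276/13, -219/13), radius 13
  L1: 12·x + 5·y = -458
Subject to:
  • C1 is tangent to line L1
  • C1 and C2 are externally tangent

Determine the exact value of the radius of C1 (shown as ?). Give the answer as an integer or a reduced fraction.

1. [C1‖L1]  r_C1² − 529 = 0  ⇒  r_C1 = 23 (r>0 drops 1)
2. [ext C1·C2]  r_C1² + 26r_C1 − 1127 = 0  ⇒  r_C1 = 23 (r>0 drops 1)

23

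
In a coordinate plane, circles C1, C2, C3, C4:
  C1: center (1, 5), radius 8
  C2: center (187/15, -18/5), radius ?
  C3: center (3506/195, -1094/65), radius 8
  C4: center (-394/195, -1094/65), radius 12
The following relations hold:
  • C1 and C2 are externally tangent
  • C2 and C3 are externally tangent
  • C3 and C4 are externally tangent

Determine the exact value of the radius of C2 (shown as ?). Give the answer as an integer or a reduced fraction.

19/3

1. [ext C1·C2]  r_C2² + 16r_C2 − 1273/9 = 0  ⇒  r_C2 = 19/3 (r>0 drops 1)
2. [ext C2·C3]  r_C2² + 16r_C2 − 1273/9 = 0  ⇒  r_C2 = 19/3 (r>0 drops 1)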